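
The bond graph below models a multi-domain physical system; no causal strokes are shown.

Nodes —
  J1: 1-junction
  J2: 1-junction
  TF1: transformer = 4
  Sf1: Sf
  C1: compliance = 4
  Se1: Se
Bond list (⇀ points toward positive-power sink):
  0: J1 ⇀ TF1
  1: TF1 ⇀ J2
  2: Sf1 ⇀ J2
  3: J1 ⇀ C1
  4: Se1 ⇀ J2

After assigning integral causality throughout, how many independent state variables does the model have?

1  (C1 all integral)

#2 stroke at Sf1  (Sf1 (Sf) sets flow on bond)
#4 stroke at J2  (source Se1 imposes e)
#1 stroke at J2  (1-jn J2 has f-setter on 2)
#0 stroke at TF1  (through TF1, causality passes straight; one stroke at TF1)
#3 stroke at J1  (J1: bond 0 brought flow, rest push out)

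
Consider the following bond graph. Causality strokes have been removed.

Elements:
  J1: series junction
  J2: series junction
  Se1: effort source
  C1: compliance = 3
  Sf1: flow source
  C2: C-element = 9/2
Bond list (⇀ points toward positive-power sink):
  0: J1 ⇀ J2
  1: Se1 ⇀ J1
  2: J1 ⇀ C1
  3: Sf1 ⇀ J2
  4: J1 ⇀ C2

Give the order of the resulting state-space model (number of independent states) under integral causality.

β1 →J1  (Se1: effort source, stroke at far end)
β3 →Sf1  (source Sf1 imposes f)
β0 →J2  (J2: bond 3 brought flow, rest push out)
β2 →J1  (J1: bond 0 brought flow, rest push out)
β4 →J1  (J1 flow already set via bond 0)

2  (C1, C2 all integral)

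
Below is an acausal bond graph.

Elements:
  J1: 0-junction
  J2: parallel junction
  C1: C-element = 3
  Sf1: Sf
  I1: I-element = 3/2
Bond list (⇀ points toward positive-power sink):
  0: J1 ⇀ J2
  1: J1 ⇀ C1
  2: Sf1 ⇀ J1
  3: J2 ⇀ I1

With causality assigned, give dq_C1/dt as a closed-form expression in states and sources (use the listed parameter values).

β2 →Sf1  (Sf1 fixes flow; stroke at Sf1)
β1 →J1  (prefer integral on C1)
β0 →J2  (J1 effort already set via bond 1)
β3 →I1  (0-jn J2 has e-setter on 0)

dq_C1/dt = F_Sf1 - 2*p_I1/3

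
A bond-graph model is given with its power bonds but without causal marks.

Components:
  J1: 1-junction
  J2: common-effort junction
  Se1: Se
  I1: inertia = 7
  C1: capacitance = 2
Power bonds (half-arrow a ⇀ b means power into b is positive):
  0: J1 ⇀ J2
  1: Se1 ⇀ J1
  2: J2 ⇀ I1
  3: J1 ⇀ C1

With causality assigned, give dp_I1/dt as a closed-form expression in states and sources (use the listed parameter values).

dp_I1/dt = E_Se1 - q_C1/2

bond 1 |J1  (Se1: effort source, stroke at far end)
bond 2 |I1  (I1 integral (f out))
bond 0 |J2  (only one effort-in slot at J2)
bond 3 |J1  (J1 flow already set via bond 0)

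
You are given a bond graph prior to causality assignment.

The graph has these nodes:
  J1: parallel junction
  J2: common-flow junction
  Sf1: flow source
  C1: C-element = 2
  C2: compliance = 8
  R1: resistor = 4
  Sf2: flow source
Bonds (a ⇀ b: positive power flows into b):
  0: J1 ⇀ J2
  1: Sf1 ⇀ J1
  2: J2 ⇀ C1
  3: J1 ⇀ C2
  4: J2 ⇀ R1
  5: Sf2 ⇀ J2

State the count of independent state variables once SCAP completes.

2  (C1, C2 all integral)

b1 →Sf1  (Sf1: flow source, stroke at near end)
b5 →Sf2  (Sf2 (Sf) sets flow on bond)
b0 →J2  (J2: bond 5 brought flow, rest push out)
b2 →J2  (1-jn J2 has f-setter on 5)
b4 →J2  (J2 flow already set via bond 5)
b3 →J1  (closing 0-jn rule on J1)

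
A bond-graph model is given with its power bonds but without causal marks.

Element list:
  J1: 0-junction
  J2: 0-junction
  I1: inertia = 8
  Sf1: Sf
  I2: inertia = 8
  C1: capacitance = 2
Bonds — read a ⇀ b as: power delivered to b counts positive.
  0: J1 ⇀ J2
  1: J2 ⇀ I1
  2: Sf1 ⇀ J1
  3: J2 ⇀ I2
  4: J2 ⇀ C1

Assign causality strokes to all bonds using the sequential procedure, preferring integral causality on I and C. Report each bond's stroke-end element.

#2 stroke→Sf1  (Sf1 (Sf) sets flow on bond)
#0 stroke→J1  (only one effort-in slot at J1)
#1 stroke→I1  (I1: I, integral causality)
#3 stroke→I2  (I2 integral (f out))
#4 stroke→J2  (J2 needs exactly one e-in)

#0 |J1
#1 |I1
#2 |Sf1
#3 |I2
#4 |J2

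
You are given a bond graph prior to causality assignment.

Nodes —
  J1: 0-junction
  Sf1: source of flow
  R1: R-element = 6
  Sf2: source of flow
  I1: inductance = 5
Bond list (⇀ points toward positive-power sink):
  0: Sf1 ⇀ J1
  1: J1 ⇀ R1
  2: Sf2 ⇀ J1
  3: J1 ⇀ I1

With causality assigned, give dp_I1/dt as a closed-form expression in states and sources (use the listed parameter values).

b0 stroke at Sf1  (Sf1 (Sf) sets flow on bond)
b2 stroke at Sf2  (Sf2: flow source, stroke at near end)
b3 stroke at I1  (I1 outputs flow p/I1)
b1 stroke at J1  (J1: last free bond brings effort in)

dp_I1/dt = 6*F_Sf1 + 6*F_Sf2 - 6*p_I1/5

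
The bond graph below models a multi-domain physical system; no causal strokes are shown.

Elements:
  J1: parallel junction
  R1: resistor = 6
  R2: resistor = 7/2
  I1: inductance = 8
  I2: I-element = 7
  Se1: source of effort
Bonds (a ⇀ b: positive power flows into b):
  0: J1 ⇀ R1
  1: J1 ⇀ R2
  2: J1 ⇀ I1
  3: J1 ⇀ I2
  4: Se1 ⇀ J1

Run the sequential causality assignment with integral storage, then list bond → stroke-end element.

b0 stroke at R1
b1 stroke at R2
b2 stroke at I1
b3 stroke at I2
b4 stroke at J1

β4 →J1  (Se1 (Se) sets effort on bond)
β0 →R1  (J1 effort already set via bond 4)
β1 →R2  (0-jn J1 has e-setter on 4)
β2 →I1  (0-jn J1 has e-setter on 4)
β3 →I2  (J1: bond 4 brought effort, rest push out)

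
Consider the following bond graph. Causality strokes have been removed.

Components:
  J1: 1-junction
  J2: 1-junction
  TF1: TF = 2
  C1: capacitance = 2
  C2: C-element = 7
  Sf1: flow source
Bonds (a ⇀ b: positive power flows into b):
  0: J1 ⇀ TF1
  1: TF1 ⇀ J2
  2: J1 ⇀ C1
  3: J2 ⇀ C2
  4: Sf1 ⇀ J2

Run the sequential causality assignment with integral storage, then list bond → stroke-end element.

b4 →Sf1  (Sf1: flow source, stroke at near end)
b1 →J2  (1-jn J2 has f-setter on 4)
b3 →J2  (common-f at J2 fixed by 4)
b0 →TF1  (TF1 one-in-one-out from 1)
b2 →J1  (common-f at J1 fixed by 0)

bond 0 stroke at TF1
bond 1 stroke at J2
bond 2 stroke at J1
bond 3 stroke at J2
bond 4 stroke at Sf1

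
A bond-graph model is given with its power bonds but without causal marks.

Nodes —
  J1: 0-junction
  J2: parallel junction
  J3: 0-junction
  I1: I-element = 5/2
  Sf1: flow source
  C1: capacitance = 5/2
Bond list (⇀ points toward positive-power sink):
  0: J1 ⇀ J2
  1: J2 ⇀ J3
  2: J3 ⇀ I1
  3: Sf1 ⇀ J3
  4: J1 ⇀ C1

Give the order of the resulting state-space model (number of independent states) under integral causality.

2  (C1, I1 all integral)

β3 stroke→Sf1  (Sf1: flow source, stroke at near end)
β2 stroke→I1  (prefer integral on I1)
β1 stroke→J3  (J3 needs exactly one e-in)
β0 stroke→J2  (only one effort-in slot at J2)
β4 stroke→J1  (J1: last free bond brings effort in)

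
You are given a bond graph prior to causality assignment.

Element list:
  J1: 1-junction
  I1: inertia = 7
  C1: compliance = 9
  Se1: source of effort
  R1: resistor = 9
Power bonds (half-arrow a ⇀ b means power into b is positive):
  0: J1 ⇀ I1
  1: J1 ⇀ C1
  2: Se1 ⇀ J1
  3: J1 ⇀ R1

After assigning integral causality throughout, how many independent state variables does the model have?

2  (C1, I1 all integral)

b2 |J1  (Se1: effort source, stroke at far end)
b0 |I1  (I1: I, integral causality)
b1 |J1  (J1 flow already set via bond 0)
b3 |J1  (J1 flow already set via bond 0)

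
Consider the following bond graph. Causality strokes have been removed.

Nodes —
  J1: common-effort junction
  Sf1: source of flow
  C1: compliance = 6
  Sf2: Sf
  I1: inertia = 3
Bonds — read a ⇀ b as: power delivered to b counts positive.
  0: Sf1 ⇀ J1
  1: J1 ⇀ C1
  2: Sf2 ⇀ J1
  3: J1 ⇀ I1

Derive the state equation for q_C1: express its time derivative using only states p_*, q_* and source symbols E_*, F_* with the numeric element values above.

dq_C1/dt = F_Sf1 + F_Sf2 - p_I1/3

bond 0 →Sf1  (source Sf1 imposes f)
bond 2 →Sf2  (source Sf2 imposes f)
bond 1 →J1  (C1 integral (e out))
bond 3 →I1  (J1 effort already set via bond 1)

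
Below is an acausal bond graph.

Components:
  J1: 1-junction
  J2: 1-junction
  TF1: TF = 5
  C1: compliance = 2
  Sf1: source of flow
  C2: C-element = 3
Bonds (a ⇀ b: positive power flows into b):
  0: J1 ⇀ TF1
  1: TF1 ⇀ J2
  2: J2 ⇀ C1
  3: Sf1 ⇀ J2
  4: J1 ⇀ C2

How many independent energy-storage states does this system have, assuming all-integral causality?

bond 3 |Sf1  (Sf1 fixes flow; stroke at Sf1)
bond 1 |J2  (J2: bond 3 brought flow, rest push out)
bond 2 |J2  (J2 flow already set via bond 3)
bond 0 |TF1  (TF1: transformer flips bond 1)
bond 4 |J1  (J1 flow already set via bond 0)

2  (C1, C2 all integral)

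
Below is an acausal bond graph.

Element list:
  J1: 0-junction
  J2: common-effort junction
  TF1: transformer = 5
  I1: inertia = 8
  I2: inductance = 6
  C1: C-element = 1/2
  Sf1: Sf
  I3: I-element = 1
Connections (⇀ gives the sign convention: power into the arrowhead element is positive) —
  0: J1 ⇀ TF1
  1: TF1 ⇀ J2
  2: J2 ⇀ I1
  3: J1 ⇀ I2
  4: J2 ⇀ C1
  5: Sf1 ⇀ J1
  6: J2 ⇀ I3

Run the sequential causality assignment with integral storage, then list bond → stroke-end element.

#0 →J1
#1 →TF1
#2 →I1
#3 →I2
#4 →J2
#5 →Sf1
#6 →I3

bond 5 →Sf1  (Sf1 fixes flow; stroke at Sf1)
bond 2 →I1  (I1: I, integral causality)
bond 3 →I2  (I2: I, integral causality)
bond 0 →J1  (only one effort-in slot at J1)
bond 1 →TF1  (TF1 one-in-one-out from 0)
bond 4 →J2  (C1 outputs effort q/C1)
bond 6 →I3  (J2 effort already set via bond 4)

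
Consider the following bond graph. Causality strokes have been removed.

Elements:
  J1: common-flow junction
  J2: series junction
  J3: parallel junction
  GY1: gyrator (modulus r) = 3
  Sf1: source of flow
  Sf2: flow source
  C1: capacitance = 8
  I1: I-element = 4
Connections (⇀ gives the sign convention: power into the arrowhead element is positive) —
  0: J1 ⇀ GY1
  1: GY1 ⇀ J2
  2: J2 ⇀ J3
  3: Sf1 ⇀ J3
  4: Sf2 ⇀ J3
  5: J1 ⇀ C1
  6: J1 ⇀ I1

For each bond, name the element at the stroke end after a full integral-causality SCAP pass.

#3 stroke→Sf1  (Sf1 fixes flow; stroke at Sf1)
#4 stroke→Sf2  (Sf2 fixes flow; stroke at Sf2)
#2 stroke→J3  (J3: last free bond brings effort in)
#1 stroke→J2  (1-jn J2 has f-setter on 2)
#0 stroke→J1  (GY1: gyrator matches bond 1)
#5 stroke→J1  (C1 outputs effort q/C1)
#6 stroke→I1  (only one flow-in slot at J1)

bond 0 stroke→J1
bond 1 stroke→J2
bond 2 stroke→J3
bond 3 stroke→Sf1
bond 4 stroke→Sf2
bond 5 stroke→J1
bond 6 stroke→I1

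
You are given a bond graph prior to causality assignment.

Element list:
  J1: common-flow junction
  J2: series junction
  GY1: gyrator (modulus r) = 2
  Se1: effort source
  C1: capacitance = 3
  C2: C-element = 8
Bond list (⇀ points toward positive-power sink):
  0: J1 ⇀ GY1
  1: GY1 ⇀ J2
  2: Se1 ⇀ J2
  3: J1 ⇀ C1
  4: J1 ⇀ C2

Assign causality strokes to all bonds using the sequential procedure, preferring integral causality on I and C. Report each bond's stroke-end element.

#0 |GY1
#1 |GY1
#2 |J2
#3 |J1
#4 |J1

β2 →J2  (Se1 fixes effort; stroke away)
β1 →GY1  (closing 1-jn rule on J2)
β0 →GY1  (GY GY1: same side as bond 1)
β3 →J1  (J1: bond 0 brought flow, rest push out)
β4 →J1  (J1: bond 0 brought flow, rest push out)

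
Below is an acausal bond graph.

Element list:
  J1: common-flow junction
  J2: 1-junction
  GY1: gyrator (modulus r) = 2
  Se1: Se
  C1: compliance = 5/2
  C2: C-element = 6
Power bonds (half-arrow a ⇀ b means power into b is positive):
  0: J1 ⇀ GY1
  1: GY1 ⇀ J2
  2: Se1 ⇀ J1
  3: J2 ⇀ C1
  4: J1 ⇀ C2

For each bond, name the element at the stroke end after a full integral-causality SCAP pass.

β0 stroke at GY1
β1 stroke at GY1
β2 stroke at J1
β3 stroke at J2
β4 stroke at J1

b2 stroke at J1  (Se1 (Se) sets effort on bond)
b3 stroke at J2  (C1 integral (e out))
b1 stroke at GY1  (J2 needs exactly one f-in)
b0 stroke at GY1  (GY1: gyrator matches bond 1)
b4 stroke at J1  (J1 flow already set via bond 0)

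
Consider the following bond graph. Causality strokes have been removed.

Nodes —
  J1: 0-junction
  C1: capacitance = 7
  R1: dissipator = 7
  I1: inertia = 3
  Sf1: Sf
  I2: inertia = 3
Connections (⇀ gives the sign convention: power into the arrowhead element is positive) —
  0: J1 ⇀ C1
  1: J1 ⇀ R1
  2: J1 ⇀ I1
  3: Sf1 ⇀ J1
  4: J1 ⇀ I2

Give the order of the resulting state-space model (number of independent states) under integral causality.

bond 3 →Sf1  (Sf1 fixes flow; stroke at Sf1)
bond 0 →J1  (C1: C, integral causality)
bond 1 →R1  (common-e at J1 fixed by 0)
bond 2 →I1  (0-jn J1 has e-setter on 0)
bond 4 →I2  (J1 effort already set via bond 0)

3  (C1, I1, I2 all integral)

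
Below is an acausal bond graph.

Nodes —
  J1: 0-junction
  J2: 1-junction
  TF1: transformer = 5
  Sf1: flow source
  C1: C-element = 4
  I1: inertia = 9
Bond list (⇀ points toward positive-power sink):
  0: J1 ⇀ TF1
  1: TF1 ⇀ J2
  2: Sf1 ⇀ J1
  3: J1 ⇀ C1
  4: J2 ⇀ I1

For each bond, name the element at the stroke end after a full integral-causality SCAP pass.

β0 →TF1
β1 →J2
β2 →Sf1
β3 →J1
β4 →I1

b2 stroke→Sf1  (source Sf1 imposes f)
b3 stroke→J1  (prefer integral on C1)
b0 stroke→TF1  (0-jn J1 has e-setter on 3)
b1 stroke→J2  (TF TF1: opposite of bond 0)
b4 stroke→I1  (J2: last free bond brings flow in)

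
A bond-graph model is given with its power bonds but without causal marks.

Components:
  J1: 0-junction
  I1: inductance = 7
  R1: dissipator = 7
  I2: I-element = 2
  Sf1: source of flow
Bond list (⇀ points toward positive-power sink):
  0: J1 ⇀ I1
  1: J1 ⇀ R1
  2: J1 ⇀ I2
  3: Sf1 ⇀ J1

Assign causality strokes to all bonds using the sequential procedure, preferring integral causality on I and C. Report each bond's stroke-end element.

bond 3 →Sf1  (source Sf1 imposes f)
bond 0 →I1  (I1 outputs flow p/I1)
bond 2 →I2  (prefer integral on I2)
bond 1 →J1  (only one effort-in slot at J1)

β0 →I1
β1 →J1
β2 →I2
β3 →Sf1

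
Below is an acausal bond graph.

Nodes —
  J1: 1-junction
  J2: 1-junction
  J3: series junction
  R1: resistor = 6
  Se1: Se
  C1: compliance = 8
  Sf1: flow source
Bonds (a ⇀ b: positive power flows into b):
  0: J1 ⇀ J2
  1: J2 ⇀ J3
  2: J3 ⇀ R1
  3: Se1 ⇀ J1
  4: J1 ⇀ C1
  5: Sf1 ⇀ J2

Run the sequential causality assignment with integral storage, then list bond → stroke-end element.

β3 stroke at J1  (Se1 (Se) sets effort on bond)
β5 stroke at Sf1  (Sf1 (Sf) sets flow on bond)
β0 stroke at J2  (J2 flow already set via bond 5)
β1 stroke at J2  (J2: bond 5 brought flow, rest push out)
β2 stroke at J3  (J3 flow already set via bond 1)
β4 stroke at J1  (common-f at J1 fixed by 0)

b0 stroke at J2
b1 stroke at J2
b2 stroke at J3
b3 stroke at J1
b4 stroke at J1
b5 stroke at Sf1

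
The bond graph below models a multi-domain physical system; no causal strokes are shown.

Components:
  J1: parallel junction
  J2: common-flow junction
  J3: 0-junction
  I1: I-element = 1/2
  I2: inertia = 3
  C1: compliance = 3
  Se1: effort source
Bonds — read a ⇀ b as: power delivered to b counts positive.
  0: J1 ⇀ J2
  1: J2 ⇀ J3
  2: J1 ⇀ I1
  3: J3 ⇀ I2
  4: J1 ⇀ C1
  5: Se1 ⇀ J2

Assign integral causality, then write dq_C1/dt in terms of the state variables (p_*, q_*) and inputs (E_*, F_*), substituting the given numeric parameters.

dq_C1/dt = -2*p_I1 - p_I2/3

bond 5 |J2  (Se1: effort source, stroke at far end)
bond 2 |I1  (I1: I, integral causality)
bond 3 |I2  (I2 integral (f out))
bond 1 |J3  (J3 needs exactly one e-in)
bond 0 |J2  (1-jn J2 has f-setter on 1)
bond 4 |J1  (J1 needs exactly one e-in)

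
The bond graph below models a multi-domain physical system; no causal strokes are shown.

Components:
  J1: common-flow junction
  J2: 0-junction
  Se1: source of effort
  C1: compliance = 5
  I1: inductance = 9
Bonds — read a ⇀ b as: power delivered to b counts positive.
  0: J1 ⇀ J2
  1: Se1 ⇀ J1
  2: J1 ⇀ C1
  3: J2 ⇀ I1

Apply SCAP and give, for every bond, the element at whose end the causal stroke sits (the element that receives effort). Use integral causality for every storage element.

b1 stroke→J1  (Se1 (Se) sets effort on bond)
b2 stroke→J1  (C1: C, integral causality)
b0 stroke→J2  (closing 1-jn rule on J1)
b3 stroke→I1  (common-e at J2 fixed by 0)

β0 stroke at J2
β1 stroke at J1
β2 stroke at J1
β3 stroke at I1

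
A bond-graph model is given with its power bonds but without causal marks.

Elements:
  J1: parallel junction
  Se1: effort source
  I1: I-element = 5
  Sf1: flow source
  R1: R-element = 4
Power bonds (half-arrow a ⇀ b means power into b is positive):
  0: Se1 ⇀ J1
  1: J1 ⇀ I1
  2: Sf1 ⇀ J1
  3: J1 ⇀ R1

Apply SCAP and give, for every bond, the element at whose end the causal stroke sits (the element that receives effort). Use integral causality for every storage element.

#0 stroke→J1  (Se1 fixes effort; stroke away)
#2 stroke→Sf1  (source Sf1 imposes f)
#1 stroke→I1  (0-jn J1 has e-setter on 0)
#3 stroke→R1  (J1 effort already set via bond 0)

b0 stroke→J1
b1 stroke→I1
b2 stroke→Sf1
b3 stroke→R1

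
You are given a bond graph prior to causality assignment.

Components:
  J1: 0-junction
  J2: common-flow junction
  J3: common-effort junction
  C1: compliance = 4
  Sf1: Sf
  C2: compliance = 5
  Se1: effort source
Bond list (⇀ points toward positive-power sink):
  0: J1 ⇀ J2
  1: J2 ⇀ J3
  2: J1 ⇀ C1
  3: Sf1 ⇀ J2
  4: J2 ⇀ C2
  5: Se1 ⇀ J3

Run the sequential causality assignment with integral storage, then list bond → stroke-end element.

bond 0 |J2
bond 1 |J2
bond 2 |J1
bond 3 |Sf1
bond 4 |J2
bond 5 |J3

β3 stroke at Sf1  (Sf1 fixes flow; stroke at Sf1)
β5 stroke at J3  (Se1 fixes effort; stroke away)
β0 stroke at J2  (J2: bond 3 brought flow, rest push out)
β1 stroke at J2  (J2 flow already set via bond 3)
β4 stroke at J2  (common-f at J2 fixed by 3)
β2 stroke at J1  (J1: last free bond brings effort in)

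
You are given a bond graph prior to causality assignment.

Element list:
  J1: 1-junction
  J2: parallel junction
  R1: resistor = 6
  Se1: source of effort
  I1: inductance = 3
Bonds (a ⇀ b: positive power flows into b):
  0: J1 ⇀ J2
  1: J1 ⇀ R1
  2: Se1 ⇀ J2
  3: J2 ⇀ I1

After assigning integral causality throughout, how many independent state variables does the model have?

β2 |J2  (Se1 fixes effort; stroke away)
β0 |J1  (J2 effort already set via bond 2)
β3 |I1  (J2: bond 2 brought effort, rest push out)
β1 |R1  (only one flow-in slot at J1)

1  (I1 all integral)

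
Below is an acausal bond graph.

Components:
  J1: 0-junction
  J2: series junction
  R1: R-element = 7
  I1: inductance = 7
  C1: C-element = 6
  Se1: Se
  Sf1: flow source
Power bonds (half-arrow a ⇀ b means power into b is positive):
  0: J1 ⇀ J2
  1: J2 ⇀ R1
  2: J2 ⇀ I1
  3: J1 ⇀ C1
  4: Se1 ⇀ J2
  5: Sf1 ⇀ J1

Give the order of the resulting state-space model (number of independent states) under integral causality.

2  (C1, I1 all integral)

#4 |J2  (source Se1 imposes e)
#5 |Sf1  (Sf1 (Sf) sets flow on bond)
#2 |I1  (I1 outputs flow p/I1)
#0 |J2  (J2: bond 2 brought flow, rest push out)
#1 |J2  (J2 flow already set via bond 2)
#3 |J1  (J1: last free bond brings effort in)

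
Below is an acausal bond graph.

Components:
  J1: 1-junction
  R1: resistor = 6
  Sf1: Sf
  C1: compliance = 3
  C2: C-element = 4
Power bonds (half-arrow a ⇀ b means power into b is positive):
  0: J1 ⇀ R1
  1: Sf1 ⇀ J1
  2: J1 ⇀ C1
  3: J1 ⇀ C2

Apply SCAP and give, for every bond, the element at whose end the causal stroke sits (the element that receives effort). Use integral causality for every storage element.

β0 stroke→J1
β1 stroke→Sf1
β2 stroke→J1
β3 stroke→J1

#1 |Sf1  (Sf1 fixes flow; stroke at Sf1)
#0 |J1  (common-f at J1 fixed by 1)
#2 |J1  (J1: bond 1 brought flow, rest push out)
#3 |J1  (J1 flow already set via bond 1)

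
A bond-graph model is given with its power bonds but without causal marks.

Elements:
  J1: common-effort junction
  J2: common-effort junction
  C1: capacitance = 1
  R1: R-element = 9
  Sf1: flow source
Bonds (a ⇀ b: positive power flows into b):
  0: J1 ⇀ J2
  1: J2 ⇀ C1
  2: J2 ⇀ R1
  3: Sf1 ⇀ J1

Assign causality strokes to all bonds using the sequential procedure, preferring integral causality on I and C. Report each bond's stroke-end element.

b0 stroke at J1
b1 stroke at J2
b2 stroke at R1
b3 stroke at Sf1

b3 →Sf1  (Sf1: flow source, stroke at near end)
b0 →J1  (J1 needs exactly one e-in)
b1 →J2  (prefer integral on C1)
b2 →R1  (0-jn J2 has e-setter on 1)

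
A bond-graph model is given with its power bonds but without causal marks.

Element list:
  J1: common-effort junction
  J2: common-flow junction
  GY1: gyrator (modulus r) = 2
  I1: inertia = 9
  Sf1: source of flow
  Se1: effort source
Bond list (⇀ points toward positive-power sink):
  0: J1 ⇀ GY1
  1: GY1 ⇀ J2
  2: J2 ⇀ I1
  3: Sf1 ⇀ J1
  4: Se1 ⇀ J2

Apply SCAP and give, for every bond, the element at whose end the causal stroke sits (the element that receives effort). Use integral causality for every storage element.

b3 stroke at Sf1  (source Sf1 imposes f)
b4 stroke at J2  (Se1: effort source, stroke at far end)
b0 stroke at J1  (closing 0-jn rule on J1)
b1 stroke at J2  (GY GY1: same side as bond 0)
b2 stroke at I1  (closing 1-jn rule on J2)

#0 |J1
#1 |J2
#2 |I1
#3 |Sf1
#4 |J2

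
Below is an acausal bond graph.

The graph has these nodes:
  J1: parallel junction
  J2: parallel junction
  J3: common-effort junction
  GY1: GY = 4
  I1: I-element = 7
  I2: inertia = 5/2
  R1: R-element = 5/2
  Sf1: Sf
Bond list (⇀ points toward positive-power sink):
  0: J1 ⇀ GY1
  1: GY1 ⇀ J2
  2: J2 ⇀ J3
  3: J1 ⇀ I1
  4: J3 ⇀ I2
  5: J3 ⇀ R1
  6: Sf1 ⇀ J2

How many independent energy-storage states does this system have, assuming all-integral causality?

2  (I1, I2 all integral)

#6 stroke at Sf1  (Sf1 fixes flow; stroke at Sf1)
#3 stroke at I1  (prefer integral on I1)
#0 stroke at J1  (only one effort-in slot at J1)
#1 stroke at J2  (GY1: gyrator matches bond 0)
#2 stroke at J3  (J2 effort already set via bond 1)
#4 stroke at I2  (J3 effort already set via bond 2)
#5 stroke at R1  (common-e at J3 fixed by 2)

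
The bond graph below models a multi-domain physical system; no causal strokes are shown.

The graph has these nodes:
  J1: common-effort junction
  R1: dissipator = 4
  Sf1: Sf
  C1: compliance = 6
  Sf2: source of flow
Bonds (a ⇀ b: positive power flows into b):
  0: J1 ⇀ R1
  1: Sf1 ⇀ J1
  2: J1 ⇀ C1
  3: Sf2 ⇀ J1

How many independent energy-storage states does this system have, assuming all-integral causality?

1  (C1 all integral)

#1 →Sf1  (Sf1: flow source, stroke at near end)
#3 →Sf2  (source Sf2 imposes f)
#2 →J1  (C1 outputs effort q/C1)
#0 →R1  (J1: bond 2 brought effort, rest push out)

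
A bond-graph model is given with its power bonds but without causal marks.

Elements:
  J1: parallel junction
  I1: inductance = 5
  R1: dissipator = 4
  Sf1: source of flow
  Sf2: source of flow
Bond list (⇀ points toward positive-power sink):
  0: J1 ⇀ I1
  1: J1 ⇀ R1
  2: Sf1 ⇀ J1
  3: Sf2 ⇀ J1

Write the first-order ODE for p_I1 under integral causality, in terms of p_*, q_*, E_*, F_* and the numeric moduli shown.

#2 stroke→Sf1  (Sf1 fixes flow; stroke at Sf1)
#3 stroke→Sf2  (Sf2: flow source, stroke at near end)
#0 stroke→I1  (prefer integral on I1)
#1 stroke→J1  (only one effort-in slot at J1)

dp_I1/dt = 4*F_Sf1 + 4*F_Sf2 - 4*p_I1/5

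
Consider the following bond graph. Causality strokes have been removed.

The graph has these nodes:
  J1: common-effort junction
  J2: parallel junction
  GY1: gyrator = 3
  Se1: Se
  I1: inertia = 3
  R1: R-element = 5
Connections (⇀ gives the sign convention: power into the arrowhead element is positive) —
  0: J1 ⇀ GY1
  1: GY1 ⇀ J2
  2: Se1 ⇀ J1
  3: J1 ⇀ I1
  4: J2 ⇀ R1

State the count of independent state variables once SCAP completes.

β2 stroke→J1  (Se1 fixes effort; stroke away)
β0 stroke→GY1  (J1 effort already set via bond 2)
β3 stroke→I1  (J1 effort already set via bond 2)
β1 stroke→GY1  (through GY1, causality inverts; strokes same side of GY1)
β4 stroke→J2  (J2 needs exactly one e-in)

1  (I1 all integral)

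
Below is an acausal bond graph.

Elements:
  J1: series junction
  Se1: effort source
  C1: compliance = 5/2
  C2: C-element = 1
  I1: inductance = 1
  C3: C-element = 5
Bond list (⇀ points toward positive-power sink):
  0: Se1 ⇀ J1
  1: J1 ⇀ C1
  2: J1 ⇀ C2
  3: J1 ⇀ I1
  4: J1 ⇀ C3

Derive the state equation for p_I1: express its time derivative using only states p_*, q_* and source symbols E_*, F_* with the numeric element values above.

dp_I1/dt = E_Se1 - 2*q_C1/5 - q_C2 - q_C3/5

b0 →J1  (source Se1 imposes e)
b1 →J1  (C1: C, integral causality)
b2 →J1  (C2 integral (e out))
b3 →I1  (I1 integral (f out))
b4 →J1  (1-jn J1 has f-setter on 3)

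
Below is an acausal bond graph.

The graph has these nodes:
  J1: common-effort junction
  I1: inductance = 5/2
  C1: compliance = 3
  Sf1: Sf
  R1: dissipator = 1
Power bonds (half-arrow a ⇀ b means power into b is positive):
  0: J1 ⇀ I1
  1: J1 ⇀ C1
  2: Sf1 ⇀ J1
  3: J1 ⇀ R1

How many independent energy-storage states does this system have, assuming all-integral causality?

β2 stroke→Sf1  (Sf1: flow source, stroke at near end)
β0 stroke→I1  (I1 integral (f out))
β1 stroke→J1  (C1 outputs effort q/C1)
β3 stroke→R1  (common-e at J1 fixed by 1)

2  (C1, I1 all integral)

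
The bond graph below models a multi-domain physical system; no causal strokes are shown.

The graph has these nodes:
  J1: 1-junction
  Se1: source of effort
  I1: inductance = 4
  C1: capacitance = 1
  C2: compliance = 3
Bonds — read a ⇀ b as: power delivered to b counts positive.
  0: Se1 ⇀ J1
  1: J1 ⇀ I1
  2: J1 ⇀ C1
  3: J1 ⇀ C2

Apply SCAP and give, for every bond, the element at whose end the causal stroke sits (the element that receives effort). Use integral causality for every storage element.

#0 |J1  (Se1: effort source, stroke at far end)
#1 |I1  (I1 integral (f out))
#2 |J1  (J1 flow already set via bond 1)
#3 |J1  (J1: bond 1 brought flow, rest push out)

b0 stroke→J1
b1 stroke→I1
b2 stroke→J1
b3 stroke→J1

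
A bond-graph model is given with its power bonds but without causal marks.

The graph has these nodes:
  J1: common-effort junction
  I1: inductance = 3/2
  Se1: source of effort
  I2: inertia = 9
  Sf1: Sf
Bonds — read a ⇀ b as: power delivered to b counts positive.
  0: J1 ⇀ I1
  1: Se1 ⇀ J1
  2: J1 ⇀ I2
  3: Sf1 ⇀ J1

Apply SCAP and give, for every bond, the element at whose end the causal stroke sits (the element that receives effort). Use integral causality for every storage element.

#0 stroke→I1
#1 stroke→J1
#2 stroke→I2
#3 stroke→Sf1

bond 1 stroke→J1  (Se1: effort source, stroke at far end)
bond 3 stroke→Sf1  (Sf1: flow source, stroke at near end)
bond 0 stroke→I1  (common-e at J1 fixed by 1)
bond 2 stroke→I2  (common-e at J1 fixed by 1)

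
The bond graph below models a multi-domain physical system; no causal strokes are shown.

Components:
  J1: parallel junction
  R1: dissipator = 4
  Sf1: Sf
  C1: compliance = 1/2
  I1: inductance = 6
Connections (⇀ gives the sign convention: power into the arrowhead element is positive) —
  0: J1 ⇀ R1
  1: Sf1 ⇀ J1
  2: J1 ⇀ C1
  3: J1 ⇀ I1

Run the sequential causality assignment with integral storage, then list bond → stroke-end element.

bond 0 stroke→R1
bond 1 stroke→Sf1
bond 2 stroke→J1
bond 3 stroke→I1

#1 |Sf1  (Sf1 (Sf) sets flow on bond)
#2 |J1  (prefer integral on C1)
#0 |R1  (J1 effort already set via bond 2)
#3 |I1  (common-e at J1 fixed by 2)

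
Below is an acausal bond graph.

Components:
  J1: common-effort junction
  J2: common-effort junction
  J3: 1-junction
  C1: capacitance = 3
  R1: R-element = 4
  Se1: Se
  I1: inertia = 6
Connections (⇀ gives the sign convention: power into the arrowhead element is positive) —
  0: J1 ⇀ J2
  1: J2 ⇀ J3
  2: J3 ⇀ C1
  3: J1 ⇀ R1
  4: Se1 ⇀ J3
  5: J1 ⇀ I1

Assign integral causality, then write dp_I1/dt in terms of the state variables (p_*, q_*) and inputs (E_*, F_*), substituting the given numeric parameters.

dp_I1/dt = -E_Se1 + q_C1/3

β4 →J3  (source Se1 imposes e)
β2 →J3  (C1 integral (e out))
β1 →J2  (J3 needs exactly one f-in)
β0 →J1  (J2: bond 1 brought effort, rest push out)
β3 →R1  (J1 effort already set via bond 0)
β5 →I1  (J1: bond 0 brought effort, rest push out)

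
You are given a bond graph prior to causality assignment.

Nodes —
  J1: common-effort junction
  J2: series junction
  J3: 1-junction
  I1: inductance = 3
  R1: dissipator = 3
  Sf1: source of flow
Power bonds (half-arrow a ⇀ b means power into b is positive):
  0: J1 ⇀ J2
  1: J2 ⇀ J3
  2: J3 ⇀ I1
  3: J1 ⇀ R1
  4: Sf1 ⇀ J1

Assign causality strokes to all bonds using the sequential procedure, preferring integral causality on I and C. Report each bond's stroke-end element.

b4 →Sf1  (source Sf1 imposes f)
b2 →I1  (I1 integral (f out))
b1 →J3  (J3 flow already set via bond 2)
b0 →J2  (J2 flow already set via bond 1)
b3 →J1  (J1: last free bond brings effort in)

β0 |J2
β1 |J3
β2 |I1
β3 |J1
β4 |Sf1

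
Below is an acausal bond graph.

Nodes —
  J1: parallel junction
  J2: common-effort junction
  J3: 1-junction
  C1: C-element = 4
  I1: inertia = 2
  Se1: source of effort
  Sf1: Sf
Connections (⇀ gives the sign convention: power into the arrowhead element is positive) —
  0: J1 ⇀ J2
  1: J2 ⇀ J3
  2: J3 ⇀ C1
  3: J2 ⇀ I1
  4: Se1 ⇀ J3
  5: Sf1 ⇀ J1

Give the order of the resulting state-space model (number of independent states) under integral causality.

2  (C1, I1 all integral)

b4 |J3  (Se1: effort source, stroke at far end)
b5 |Sf1  (Sf1 (Sf) sets flow on bond)
b0 |J1  (only one effort-in slot at J1)
b2 |J3  (C1 integral (e out))
b1 |J2  (closing 1-jn rule on J3)
b3 |I1  (J2 effort already set via bond 1)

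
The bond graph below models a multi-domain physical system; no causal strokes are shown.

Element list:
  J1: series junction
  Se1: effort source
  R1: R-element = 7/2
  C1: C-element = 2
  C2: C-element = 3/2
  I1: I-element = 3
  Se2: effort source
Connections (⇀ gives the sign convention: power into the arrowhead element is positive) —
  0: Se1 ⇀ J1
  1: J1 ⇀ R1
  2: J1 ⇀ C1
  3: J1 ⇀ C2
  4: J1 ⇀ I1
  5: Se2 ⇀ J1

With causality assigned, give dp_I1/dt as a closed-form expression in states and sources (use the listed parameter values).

bond 0 |J1  (Se1 (Se) sets effort on bond)
bond 5 |J1  (Se2: effort source, stroke at far end)
bond 2 |J1  (C1 outputs effort q/C1)
bond 3 |J1  (C2 outputs effort q/C2)
bond 4 |I1  (prefer integral on I1)
bond 1 |J1  (J1: bond 4 brought flow, rest push out)

dp_I1/dt = E_Se1 + E_Se2 - 7*p_I1/6 - q_C1/2 - 2*q_C2/3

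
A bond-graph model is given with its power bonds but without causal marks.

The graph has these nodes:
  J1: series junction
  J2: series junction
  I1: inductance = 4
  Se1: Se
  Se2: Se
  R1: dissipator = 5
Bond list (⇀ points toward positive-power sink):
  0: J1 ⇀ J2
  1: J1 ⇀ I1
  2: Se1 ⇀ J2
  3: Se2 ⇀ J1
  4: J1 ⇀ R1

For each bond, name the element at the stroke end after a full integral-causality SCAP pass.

#0 stroke at J1
#1 stroke at I1
#2 stroke at J2
#3 stroke at J1
#4 stroke at J1

#2 stroke→J2  (source Se1 imposes e)
#3 stroke→J1  (Se2 (Se) sets effort on bond)
#0 stroke→J1  (only one flow-in slot at J2)
#1 stroke→I1  (I1 outputs flow p/I1)
#4 stroke→J1  (common-f at J1 fixed by 1)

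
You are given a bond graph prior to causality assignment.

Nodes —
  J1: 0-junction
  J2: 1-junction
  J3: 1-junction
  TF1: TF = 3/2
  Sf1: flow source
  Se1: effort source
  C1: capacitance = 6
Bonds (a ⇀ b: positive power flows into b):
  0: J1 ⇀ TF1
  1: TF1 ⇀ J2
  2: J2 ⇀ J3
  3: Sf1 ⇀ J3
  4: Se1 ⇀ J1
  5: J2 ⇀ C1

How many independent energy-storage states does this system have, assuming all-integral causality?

1  (C1 all integral)

β3 →Sf1  (source Sf1 imposes f)
β4 →J1  (Se1 (Se) sets effort on bond)
β0 →TF1  (common-e at J1 fixed by 4)
β2 →J3  (1-jn J3 has f-setter on 3)
β1 →J2  (through TF1, causality passes straight; one stroke at TF1)
β5 →J2  (common-f at J2 fixed by 2)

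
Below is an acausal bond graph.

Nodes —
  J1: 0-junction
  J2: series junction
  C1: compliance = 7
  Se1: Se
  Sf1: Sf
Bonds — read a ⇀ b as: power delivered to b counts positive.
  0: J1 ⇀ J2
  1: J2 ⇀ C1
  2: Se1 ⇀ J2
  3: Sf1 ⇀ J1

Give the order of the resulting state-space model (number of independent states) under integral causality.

b2 →J2  (source Se1 imposes e)
b3 →Sf1  (Sf1 (Sf) sets flow on bond)
b0 →J1  (J1 needs exactly one e-in)
b1 →J2  (J2: bond 0 brought flow, rest push out)

1  (C1 all integral)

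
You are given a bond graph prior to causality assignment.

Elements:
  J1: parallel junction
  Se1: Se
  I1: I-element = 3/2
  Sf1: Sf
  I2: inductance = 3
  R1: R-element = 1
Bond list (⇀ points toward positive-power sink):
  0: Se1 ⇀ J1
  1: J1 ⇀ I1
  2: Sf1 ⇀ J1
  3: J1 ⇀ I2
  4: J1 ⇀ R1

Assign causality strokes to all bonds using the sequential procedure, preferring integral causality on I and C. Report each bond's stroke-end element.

bond 0 |J1
bond 1 |I1
bond 2 |Sf1
bond 3 |I2
bond 4 |R1

bond 0 →J1  (Se1 fixes effort; stroke away)
bond 2 →Sf1  (source Sf1 imposes f)
bond 1 →I1  (J1 effort already set via bond 0)
bond 3 →I2  (J1: bond 0 brought effort, rest push out)
bond 4 →R1  (0-jn J1 has e-setter on 0)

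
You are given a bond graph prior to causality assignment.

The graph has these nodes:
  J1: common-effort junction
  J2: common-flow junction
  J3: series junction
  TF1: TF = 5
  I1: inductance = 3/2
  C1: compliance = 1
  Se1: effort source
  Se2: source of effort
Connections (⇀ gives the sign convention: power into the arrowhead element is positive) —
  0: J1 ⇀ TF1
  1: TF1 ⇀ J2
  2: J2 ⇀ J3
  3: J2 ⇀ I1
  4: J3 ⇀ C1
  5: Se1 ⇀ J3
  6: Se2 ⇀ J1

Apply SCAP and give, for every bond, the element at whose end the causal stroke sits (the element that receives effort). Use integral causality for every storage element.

#5 stroke→J3  (source Se1 imposes e)
#6 stroke→J1  (source Se2 imposes e)
#0 stroke→TF1  (J1: bond 6 brought effort, rest push out)
#1 stroke→J2  (TF1: transformer flips bond 0)
#3 stroke→I1  (prefer integral on I1)
#2 stroke→J2  (common-f at J2 fixed by 3)
#4 stroke→J3  (J3 flow already set via bond 2)

#0 stroke→TF1
#1 stroke→J2
#2 stroke→J2
#3 stroke→I1
#4 stroke→J3
#5 stroke→J3
#6 stroke→J1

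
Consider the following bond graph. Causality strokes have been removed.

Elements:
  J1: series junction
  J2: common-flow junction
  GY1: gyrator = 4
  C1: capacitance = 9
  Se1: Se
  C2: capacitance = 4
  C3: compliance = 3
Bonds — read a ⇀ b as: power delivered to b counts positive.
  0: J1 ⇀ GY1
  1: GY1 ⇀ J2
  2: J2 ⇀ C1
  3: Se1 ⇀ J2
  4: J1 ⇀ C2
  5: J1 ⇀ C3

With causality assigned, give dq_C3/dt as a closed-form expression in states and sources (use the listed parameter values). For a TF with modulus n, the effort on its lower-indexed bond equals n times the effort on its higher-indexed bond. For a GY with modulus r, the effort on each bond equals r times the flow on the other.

dq_C3/dt = -E_Se1/4 + q_C1/36

bond 3 stroke→J2  (source Se1 imposes e)
bond 2 stroke→J2  (prefer integral on C1)
bond 1 stroke→GY1  (only one flow-in slot at J2)
bond 0 stroke→GY1  (GY1 both-in/both-out from 1)
bond 4 stroke→J1  (1-jn J1 has f-setter on 0)
bond 5 stroke→J1  (J1 flow already set via bond 0)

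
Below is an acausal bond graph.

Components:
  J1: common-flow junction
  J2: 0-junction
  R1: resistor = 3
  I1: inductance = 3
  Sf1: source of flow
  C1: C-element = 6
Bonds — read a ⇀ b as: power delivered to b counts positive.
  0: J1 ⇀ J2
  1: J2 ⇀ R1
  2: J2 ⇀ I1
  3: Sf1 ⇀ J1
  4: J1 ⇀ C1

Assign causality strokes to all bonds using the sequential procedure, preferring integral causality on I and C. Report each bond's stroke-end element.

#0 →J1
#1 →J2
#2 →I1
#3 →Sf1
#4 →J1

β3 stroke→Sf1  (Sf1 (Sf) sets flow on bond)
β0 stroke→J1  (J1: bond 3 brought flow, rest push out)
β4 stroke→J1  (J1: bond 3 brought flow, rest push out)
β2 stroke→I1  (prefer integral on I1)
β1 stroke→J2  (only one effort-in slot at J2)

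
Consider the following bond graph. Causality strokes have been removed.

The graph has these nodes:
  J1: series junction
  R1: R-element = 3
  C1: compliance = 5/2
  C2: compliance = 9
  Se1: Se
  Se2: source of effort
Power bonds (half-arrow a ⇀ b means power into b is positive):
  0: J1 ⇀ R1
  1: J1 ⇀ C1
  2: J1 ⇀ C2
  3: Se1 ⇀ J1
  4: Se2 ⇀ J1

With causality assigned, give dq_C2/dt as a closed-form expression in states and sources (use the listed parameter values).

dq_C2/dt = E_Se1/3 + E_Se2/3 - 2*q_C1/15 - q_C2/27

b3 |J1  (source Se1 imposes e)
b4 |J1  (Se2: effort source, stroke at far end)
b1 |J1  (C1 outputs effort q/C1)
b2 |J1  (C2: C, integral causality)
b0 |R1  (closing 1-jn rule on J1)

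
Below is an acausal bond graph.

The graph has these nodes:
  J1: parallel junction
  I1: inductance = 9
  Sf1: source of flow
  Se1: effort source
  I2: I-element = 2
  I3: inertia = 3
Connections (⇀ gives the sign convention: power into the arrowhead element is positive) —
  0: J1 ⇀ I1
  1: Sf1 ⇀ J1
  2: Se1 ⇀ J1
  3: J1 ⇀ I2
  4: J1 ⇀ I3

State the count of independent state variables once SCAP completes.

bond 1 stroke at Sf1  (Sf1 fixes flow; stroke at Sf1)
bond 2 stroke at J1  (Se1 fixes effort; stroke away)
bond 0 stroke at I1  (0-jn J1 has e-setter on 2)
bond 3 stroke at I2  (J1: bond 2 brought effort, rest push out)
bond 4 stroke at I3  (J1 effort already set via bond 2)

3  (I1, I2, I3 all integral)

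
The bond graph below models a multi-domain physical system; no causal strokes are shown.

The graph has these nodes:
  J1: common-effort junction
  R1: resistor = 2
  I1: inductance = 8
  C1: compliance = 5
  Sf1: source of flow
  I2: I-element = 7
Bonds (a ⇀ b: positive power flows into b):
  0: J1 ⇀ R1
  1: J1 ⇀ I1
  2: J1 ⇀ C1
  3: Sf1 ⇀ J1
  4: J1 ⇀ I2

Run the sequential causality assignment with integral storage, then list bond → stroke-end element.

b0 stroke→R1
b1 stroke→I1
b2 stroke→J1
b3 stroke→Sf1
b4 stroke→I2

b3 stroke at Sf1  (Sf1: flow source, stroke at near end)
b1 stroke at I1  (I1: I, integral causality)
b2 stroke at J1  (C1: C, integral causality)
b0 stroke at R1  (common-e at J1 fixed by 2)
b4 stroke at I2  (common-e at J1 fixed by 2)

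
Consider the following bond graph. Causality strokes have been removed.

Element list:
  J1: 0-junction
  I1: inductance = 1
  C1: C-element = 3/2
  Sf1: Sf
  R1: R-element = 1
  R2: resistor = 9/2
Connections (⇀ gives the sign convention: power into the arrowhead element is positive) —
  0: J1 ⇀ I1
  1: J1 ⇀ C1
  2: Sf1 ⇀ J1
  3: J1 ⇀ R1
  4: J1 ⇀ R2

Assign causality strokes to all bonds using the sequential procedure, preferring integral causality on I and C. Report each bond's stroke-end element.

b0 stroke→I1
b1 stroke→J1
b2 stroke→Sf1
b3 stroke→R1
b4 stroke→R2

b2 stroke at Sf1  (Sf1 fixes flow; stroke at Sf1)
b0 stroke at I1  (I1 integral (f out))
b1 stroke at J1  (C1 outputs effort q/C1)
b3 stroke at R1  (0-jn J1 has e-setter on 1)
b4 stroke at R2  (J1: bond 1 brought effort, rest push out)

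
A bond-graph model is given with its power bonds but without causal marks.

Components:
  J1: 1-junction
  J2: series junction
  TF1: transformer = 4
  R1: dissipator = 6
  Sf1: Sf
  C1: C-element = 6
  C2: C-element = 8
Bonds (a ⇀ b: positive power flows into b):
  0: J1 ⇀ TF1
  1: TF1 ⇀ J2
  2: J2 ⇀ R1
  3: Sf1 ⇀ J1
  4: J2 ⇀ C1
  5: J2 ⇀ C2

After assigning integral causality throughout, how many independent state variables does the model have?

b3 |Sf1  (source Sf1 imposes f)
b0 |J1  (common-f at J1 fixed by 3)
b1 |TF1  (TF1 one-in-one-out from 0)
b2 |J2  (1-jn J2 has f-setter on 1)
b4 |J2  (1-jn J2 has f-setter on 1)
b5 |J2  (common-f at J2 fixed by 1)

2  (C1, C2 all integral)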